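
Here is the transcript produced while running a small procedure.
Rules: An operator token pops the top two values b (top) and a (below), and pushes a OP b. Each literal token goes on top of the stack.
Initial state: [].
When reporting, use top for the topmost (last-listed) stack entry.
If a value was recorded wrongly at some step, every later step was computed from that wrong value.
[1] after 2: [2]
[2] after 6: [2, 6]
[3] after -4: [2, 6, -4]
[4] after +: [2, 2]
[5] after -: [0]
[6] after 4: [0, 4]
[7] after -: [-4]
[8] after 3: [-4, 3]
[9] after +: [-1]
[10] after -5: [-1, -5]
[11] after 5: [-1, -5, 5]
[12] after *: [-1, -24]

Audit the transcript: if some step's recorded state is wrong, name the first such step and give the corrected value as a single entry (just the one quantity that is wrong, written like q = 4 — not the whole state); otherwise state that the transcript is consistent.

Recomputing the run from the initial state:
step 1: [2]
step 2: [2, 6]
step 3: [2, 6, -4]
step 4: [2, 2]
step 5: [0]
step 6: [0, 4]
step 7: [-4]
step 8: [-4, 3]
step 9: [-1]
step 10: [-1, -5]
step 11: [-1, -5, 5]
step 12: [-1, -25]
The first disagreement with the transcript is at step 12, where the value should be top = -25.

step 12, top = -25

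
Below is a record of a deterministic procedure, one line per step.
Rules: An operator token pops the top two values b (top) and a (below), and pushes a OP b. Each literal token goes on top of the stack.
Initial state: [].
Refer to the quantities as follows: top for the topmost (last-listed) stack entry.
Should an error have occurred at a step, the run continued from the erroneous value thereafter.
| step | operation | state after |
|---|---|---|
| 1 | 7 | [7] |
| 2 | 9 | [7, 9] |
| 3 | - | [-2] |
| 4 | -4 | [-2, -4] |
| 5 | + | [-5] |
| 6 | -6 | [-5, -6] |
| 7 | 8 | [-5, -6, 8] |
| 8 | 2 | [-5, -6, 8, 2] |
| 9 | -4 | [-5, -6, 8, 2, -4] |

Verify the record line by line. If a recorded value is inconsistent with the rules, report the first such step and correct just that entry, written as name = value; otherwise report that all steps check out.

Step 1: push 7: top = 7 — confirmed correct.
Step 2: push 9: top = 9 — consistent with the record.
Step 3: 7 - 9 = -2 — no discrepancy.
Step 4: push -4: top = -4 — in agreement.
Step 5: -2 + -4 = -6 — the entry is off here.
Conclusion: step 5 carries the first error; the entry should be top = -6.

step 5, top = -6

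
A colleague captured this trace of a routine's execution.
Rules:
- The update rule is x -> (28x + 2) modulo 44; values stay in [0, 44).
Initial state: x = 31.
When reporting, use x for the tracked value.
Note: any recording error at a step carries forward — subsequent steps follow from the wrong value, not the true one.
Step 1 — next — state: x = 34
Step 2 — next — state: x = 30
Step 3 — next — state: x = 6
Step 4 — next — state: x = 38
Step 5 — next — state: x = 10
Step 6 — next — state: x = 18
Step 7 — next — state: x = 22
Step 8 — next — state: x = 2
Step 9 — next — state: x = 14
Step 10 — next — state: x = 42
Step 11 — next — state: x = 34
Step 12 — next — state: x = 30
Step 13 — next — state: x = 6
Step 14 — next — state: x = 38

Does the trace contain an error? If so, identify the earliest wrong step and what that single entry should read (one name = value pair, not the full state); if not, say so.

no error

Recomputing the run from the initial state:
step 1: x = 34
step 2: x = 30
step 3: x = 6
step 4: x = 38
step 5: x = 10
step 6: x = 18
step 7: x = 22
step 8: x = 2
step 9: x = 14
step 10: x = 42
step 11: x = 34
step 12: x = 30
step 13: x = 6
step 14: x = 38
This matches the trace at every step.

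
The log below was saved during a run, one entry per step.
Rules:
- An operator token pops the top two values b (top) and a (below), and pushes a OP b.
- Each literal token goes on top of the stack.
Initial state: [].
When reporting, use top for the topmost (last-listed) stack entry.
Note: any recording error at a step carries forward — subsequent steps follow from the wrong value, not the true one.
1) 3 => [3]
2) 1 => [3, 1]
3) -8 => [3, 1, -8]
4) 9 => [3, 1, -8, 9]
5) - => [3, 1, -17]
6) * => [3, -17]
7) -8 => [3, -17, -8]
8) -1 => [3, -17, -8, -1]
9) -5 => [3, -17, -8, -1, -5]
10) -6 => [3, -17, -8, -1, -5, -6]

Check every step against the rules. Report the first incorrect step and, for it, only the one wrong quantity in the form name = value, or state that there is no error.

Recomputing the run from the initial state:
step 1: [3]
step 2: [3, 1]
step 3: [3, 1, -8]
step 4: [3, 1, -8, 9]
step 5: [3, 1, -17]
step 6: [3, -17]
step 7: [3, -17, -8]
step 8: [3, -17, -8, -1]
step 9: [3, -17, -8, -1, -5]
step 10: [3, -17, -8, -1, -5, -6]
This matches the log at every step.

no error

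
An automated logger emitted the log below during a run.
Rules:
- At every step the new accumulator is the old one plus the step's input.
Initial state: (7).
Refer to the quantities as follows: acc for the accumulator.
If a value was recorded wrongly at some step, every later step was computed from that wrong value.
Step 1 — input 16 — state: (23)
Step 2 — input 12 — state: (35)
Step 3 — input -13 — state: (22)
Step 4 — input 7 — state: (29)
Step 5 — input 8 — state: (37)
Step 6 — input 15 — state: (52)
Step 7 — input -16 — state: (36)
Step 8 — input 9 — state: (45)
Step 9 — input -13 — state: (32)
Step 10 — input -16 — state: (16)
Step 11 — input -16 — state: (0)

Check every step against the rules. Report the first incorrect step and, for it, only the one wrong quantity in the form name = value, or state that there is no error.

Recomputing the run from the initial state:
step 1: acc = 23
step 2: acc = 35
step 3: acc = 22
step 4: acc = 29
step 5: acc = 37
step 6: acc = 52
step 7: acc = 36
step 8: acc = 45
step 9: acc = 32
step 10: acc = 16
step 11: acc = 0
This matches the log at every step.

no error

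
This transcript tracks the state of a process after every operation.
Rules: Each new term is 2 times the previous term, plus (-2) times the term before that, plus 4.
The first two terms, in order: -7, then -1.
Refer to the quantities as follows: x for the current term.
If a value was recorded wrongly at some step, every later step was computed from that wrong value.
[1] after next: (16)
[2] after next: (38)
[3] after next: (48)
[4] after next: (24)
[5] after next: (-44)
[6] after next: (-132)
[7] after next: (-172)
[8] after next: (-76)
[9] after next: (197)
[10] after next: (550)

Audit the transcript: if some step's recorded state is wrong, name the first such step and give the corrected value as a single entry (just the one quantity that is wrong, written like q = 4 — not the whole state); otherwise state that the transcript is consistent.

Recomputing the run from the initial state:
step 1: x = 16
step 2: x = 38
step 3: x = 48
step 4: x = 24
step 5: x = -44
step 6: x = -132
step 7: x = -172
step 8: x = -76
step 9: x = 196
step 10: x = 548
The first disagreement with the transcript is at step 9, where the value should be x = 196.

step 9, x = 196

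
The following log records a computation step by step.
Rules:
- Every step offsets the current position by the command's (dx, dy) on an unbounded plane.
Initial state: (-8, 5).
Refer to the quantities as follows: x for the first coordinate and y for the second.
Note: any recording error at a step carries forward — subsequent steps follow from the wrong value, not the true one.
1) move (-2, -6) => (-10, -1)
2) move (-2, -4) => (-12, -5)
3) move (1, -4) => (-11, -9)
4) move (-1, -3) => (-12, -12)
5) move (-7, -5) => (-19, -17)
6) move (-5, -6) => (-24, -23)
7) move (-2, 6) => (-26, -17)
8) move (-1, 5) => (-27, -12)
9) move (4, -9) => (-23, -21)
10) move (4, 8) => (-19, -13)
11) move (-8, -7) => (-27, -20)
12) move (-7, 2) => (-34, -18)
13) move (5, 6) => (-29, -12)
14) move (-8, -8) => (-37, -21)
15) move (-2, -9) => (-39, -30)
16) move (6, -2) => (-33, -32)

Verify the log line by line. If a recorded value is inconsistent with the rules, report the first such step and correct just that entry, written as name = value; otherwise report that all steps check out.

step 14, y = -20

step 1: x = -8 + (-2) = -10, y = 5 + (-6) = -1 -> confirmed correct
step 2: x = -10 + (-2) = -12, y = -1 + (-4) = -5 -> no discrepancy
step 3: x = -12 + (1) = -11, y = -5 + (-4) = -9 -> verified
step 4: x = -11 + (-1) = -12, y = -9 + (-3) = -12 -> no discrepancy
step 5: x = -12 + (-7) = -19, y = -12 + (-5) = -17 -> verified
step 6: x = -19 + (-5) = -24, y = -17 + (-6) = -23 -> exactly as logged
step 7: x = -24 + (-2) = -26, y = -23 + (6) = -17 -> same as recorded
step 8: x = -26 + (-1) = -27, y = -17 + (5) = -12 -> consistent with the log
step 9: x = -27 + (4) = -23, y = -12 + (-9) = -21 -> verified
step 10: x = -23 + (4) = -19, y = -21 + (8) = -13 -> consistent with the log
step 11: x = -19 + (-8) = -27, y = -13 + (-7) = -20 -> in agreement
step 12: x = -27 + (-7) = -34, y = -20 + (2) = -18 -> no discrepancy
step 13: x = -34 + (5) = -29, y = -18 + (6) = -12 -> no discrepancy
step 14: x = -29 + (-8) = -37, y = -12 + (-8) = -20 -> a discrepancy with the log
First incorrect step: 14; the correct value is y = -20.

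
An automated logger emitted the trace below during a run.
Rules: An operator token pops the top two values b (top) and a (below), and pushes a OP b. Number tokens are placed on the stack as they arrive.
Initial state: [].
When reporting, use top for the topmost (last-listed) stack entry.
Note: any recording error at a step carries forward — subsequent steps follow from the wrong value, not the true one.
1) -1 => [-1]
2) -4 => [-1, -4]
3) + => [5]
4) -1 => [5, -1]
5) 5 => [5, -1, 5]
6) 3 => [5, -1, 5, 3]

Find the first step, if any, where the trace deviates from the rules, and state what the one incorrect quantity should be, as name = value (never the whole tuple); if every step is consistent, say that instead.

step 3, top = -5

step 1: push -1: top = -1 -> confirmed correct
step 2: push -4: top = -4 -> in agreement
step 3: -1 + -4 = -5 -> this is not what the trace shows
The earliest wrong entry is at step 3: it should read top = -5.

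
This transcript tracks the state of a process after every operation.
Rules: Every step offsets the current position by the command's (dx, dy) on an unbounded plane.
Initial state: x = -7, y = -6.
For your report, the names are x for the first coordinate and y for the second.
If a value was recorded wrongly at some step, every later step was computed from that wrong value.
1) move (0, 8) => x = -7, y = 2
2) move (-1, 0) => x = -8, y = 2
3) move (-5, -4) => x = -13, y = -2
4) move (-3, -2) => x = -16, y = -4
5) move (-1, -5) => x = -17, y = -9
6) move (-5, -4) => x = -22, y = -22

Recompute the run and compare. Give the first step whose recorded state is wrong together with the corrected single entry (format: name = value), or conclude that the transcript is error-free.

Recomputing the run from the initial state:
step 1: x = -7, y = 2
step 2: x = -8, y = 2
step 3: x = -13, y = -2
step 4: x = -16, y = -4
step 5: x = -17, y = -9
step 6: x = -22, y = -13
The first disagreement with the transcript is at step 6, where the value should be y = -13.

step 6, y = -13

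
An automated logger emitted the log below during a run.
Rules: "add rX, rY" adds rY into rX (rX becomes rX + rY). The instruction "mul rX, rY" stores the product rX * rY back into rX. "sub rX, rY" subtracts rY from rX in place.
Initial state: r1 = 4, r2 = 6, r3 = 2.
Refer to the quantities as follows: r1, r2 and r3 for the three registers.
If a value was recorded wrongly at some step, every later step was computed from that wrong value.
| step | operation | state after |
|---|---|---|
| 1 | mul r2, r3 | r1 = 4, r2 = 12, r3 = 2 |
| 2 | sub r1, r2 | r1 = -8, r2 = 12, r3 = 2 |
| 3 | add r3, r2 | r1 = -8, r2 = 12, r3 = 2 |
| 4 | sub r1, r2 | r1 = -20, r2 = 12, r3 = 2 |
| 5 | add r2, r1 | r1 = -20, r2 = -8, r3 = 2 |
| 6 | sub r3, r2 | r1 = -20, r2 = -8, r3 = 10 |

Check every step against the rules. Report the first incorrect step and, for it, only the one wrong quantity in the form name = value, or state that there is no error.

Step 1: r2 = 6 * 2 = 12 — verified.
Step 2: r1 = 4 - 12 = -8 — matches.
Step 3: r3 = 2 + 12 = 14 — the entry is off here.
The earliest wrong entry is at step 3: it should read r3 = 14.

step 3, r3 = 14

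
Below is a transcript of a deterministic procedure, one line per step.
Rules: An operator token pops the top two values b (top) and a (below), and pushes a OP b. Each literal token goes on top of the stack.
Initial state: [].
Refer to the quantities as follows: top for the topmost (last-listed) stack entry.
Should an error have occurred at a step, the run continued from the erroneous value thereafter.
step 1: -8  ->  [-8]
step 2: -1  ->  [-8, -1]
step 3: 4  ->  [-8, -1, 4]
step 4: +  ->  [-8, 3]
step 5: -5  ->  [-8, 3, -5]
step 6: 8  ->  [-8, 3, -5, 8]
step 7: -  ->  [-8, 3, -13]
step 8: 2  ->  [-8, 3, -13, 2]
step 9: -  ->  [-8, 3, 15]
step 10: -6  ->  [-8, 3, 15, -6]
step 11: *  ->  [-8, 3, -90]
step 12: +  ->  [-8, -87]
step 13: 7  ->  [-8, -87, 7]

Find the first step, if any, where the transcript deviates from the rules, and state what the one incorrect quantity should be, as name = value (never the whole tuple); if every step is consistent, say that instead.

step 9, top = -15

step 1: push -8: top = -8 -> matches
step 2: push -1: top = -1 -> verified
step 3: push 4: top = 4 -> consistent with the transcript
step 4: -1 + 4 = 3 -> consistent with the transcript
step 5: push -5: top = -5 -> matches
step 6: push 8: top = 8 -> agrees with the transcript
step 7: -5 - 8 = -13 -> verified
step 8: push 2: top = 2 -> no discrepancy
step 9: -13 - 2 = -15 -> not what was recorded
The earliest wrong entry is at step 9: it should read top = -15.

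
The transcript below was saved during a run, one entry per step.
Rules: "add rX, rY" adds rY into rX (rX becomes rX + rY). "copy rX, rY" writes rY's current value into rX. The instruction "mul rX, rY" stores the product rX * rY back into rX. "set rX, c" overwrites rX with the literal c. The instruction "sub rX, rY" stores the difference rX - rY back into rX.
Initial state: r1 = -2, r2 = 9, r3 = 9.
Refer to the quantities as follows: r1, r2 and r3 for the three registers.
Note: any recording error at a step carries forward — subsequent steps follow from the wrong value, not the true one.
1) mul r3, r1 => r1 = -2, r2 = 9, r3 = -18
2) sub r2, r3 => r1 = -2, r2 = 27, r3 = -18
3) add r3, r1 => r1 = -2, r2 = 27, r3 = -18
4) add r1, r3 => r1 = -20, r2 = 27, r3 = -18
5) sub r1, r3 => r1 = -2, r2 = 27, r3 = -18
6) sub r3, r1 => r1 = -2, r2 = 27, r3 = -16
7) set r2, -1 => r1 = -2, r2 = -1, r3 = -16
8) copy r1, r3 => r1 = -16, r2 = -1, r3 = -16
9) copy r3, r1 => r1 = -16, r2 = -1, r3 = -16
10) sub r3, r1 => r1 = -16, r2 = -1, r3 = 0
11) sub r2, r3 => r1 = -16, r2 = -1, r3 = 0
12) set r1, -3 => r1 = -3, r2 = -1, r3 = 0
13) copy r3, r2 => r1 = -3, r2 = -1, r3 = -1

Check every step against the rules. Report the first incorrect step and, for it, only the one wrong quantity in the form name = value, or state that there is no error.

step 1: r3 = 9 * -2 = -18 -> confirmed correct
step 2: r2 = 9 - -18 = 27 -> agrees with the transcript
step 3: r3 = -18 + -2 = -20 -> a discrepancy with the transcript
So the first discrepancy is step 3, where the right value is r3 = -20.

step 3, r3 = -20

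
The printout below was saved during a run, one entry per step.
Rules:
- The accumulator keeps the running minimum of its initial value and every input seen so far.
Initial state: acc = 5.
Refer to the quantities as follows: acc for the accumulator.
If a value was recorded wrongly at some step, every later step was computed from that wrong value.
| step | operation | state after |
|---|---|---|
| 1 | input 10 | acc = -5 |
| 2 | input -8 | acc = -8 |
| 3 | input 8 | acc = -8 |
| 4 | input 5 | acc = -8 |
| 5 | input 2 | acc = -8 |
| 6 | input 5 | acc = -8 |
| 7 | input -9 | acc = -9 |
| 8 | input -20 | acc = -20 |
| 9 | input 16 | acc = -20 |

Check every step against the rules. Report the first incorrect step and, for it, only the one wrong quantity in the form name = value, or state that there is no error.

Step 1: acc = min(5, 10) = 5 — the printout has a different value.
The earliest wrong entry is at step 1: it should read acc = 5.

step 1, acc = 5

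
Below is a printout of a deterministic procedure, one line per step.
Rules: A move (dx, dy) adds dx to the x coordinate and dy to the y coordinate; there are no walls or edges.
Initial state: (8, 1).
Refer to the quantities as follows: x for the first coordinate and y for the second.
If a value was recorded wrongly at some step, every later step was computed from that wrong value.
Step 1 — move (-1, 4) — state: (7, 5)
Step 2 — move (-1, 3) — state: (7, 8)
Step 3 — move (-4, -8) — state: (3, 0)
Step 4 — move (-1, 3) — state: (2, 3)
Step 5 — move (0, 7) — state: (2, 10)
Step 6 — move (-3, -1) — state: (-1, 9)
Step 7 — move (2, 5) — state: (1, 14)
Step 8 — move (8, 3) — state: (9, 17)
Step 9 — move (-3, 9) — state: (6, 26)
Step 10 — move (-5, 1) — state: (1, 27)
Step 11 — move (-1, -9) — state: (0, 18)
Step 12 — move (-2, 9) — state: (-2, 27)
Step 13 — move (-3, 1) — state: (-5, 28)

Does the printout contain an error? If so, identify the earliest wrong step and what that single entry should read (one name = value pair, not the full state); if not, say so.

step 2, x = 6

Step 1: x = 8 + (-1) = 7, y = 1 + (4) = 5 — consistent with the printout.
Step 2: x = 7 + (-1) = 6, y = 5 + (3) = 8 — the printout disagrees here.
Step 2 is the first one off; corrected, x = 6.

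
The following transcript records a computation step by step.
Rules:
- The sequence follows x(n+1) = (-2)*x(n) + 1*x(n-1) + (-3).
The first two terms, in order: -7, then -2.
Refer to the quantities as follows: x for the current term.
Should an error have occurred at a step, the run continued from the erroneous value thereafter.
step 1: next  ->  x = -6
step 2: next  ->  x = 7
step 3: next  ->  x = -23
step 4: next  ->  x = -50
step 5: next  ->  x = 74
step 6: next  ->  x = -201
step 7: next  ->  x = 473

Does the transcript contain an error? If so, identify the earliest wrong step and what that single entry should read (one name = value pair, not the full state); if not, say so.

Recomputing the run from the initial state:
step 1: x = -6
step 2: x = 7
step 3: x = -23
step 4: x = 50
step 5: x = -126
step 6: x = 299
step 7: x = -727
The first disagreement with the transcript is at step 4, where the value should be x = 50.

step 4, x = 50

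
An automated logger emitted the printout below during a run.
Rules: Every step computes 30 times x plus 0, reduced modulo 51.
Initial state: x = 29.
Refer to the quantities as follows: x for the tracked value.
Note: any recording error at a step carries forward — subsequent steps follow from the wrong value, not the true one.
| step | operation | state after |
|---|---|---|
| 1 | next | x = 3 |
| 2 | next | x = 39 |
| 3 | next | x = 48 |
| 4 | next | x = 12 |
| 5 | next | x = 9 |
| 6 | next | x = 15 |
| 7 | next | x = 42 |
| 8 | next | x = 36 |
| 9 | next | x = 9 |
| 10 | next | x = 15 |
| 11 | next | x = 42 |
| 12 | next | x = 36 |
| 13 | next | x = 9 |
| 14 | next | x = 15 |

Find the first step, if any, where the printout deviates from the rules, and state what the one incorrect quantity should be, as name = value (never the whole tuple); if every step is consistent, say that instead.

Recomputing the run from the initial state:
step 1: x = 3
step 2: x = 39
step 3: x = 48
step 4: x = 12
step 5: x = 3
step 6: x = 39
step 7: x = 48
step 8: x = 12
step 9: x = 3
step 10: x = 39
step 11: x = 48
step 12: x = 12
step 13: x = 3
step 14: x = 39
The first disagreement with the printout is at step 5, where the value should be x = 3.

step 5, x = 3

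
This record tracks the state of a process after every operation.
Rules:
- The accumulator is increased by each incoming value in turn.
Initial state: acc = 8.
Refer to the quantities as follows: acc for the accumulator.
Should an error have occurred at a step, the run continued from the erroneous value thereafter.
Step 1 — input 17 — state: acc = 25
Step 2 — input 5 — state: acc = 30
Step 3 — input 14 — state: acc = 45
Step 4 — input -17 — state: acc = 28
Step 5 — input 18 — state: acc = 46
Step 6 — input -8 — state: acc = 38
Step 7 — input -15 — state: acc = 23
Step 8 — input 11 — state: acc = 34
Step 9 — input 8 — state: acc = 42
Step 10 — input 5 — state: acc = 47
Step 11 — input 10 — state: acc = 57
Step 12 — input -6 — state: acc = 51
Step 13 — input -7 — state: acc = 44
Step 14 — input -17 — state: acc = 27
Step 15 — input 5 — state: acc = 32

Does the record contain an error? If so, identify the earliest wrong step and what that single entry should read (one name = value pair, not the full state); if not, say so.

step 3, acc = 44

Step 1: acc = 8 + 17 = 25 — exactly as logged.
Step 2: acc = 25 + 5 = 30 — confirmed correct.
Step 3: acc = 30 + 14 = 44 — the entry is off here.
The earliest wrong entry is at step 3: it should read acc = 44.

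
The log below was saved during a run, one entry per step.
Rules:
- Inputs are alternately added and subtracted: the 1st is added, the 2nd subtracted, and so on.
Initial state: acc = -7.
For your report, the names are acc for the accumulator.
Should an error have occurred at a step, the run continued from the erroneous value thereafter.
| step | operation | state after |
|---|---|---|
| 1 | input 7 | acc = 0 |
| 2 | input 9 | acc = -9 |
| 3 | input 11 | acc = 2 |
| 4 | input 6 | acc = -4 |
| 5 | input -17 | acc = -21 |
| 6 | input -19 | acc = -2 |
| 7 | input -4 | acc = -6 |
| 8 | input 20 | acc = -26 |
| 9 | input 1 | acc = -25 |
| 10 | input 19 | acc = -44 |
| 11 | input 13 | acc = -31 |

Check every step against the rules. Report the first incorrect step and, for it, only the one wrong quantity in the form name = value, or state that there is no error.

no error

Step 1: acc = -7 + 7 = 0 — consistent with the log.
Step 2: acc = 0 - 9 = -9 — same as recorded.
Step 3: acc = -9 + 11 = 2 — exactly as logged.
Step 4: acc = 2 - 6 = -4 — exactly as logged.
Step 5: acc = -4 + -17 = -21 — in agreement.
Step 6: acc = -21 - -19 = -2 — no discrepancy.
Step 7: acc = -2 + -4 = -6 — verified.
Step 8: acc = -6 - 20 = -26 — in agreement.
Step 9: acc = -26 + 1 = -25 — matches.
Step 10: acc = -25 - 19 = -44 — checks out.
Step 11: acc = -44 + 13 = -31 — exactly as logged.
The whole run recomputes cleanly — no discrepancies.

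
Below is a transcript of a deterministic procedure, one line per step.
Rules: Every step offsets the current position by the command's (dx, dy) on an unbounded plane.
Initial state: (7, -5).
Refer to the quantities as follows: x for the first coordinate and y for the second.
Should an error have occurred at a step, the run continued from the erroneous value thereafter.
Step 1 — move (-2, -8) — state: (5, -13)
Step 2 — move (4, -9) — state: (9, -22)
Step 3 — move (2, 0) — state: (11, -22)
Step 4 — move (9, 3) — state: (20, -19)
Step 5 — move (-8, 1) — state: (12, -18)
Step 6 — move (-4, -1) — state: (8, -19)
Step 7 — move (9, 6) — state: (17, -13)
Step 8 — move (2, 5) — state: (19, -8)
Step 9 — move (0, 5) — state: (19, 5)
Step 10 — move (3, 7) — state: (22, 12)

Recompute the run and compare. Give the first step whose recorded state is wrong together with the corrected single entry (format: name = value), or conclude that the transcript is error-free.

step 9, y = -3

step 1: x = 7 + (-2) = 5, y = -5 + (-8) = -13 -> same as recorded
step 2: x = 5 + (4) = 9, y = -13 + (-9) = -22 -> matches
step 3: x = 9 + (2) = 11, y = -22 + (0) = -22 -> matches
step 4: x = 11 + (9) = 20, y = -22 + (3) = -19 -> agrees with the transcript
step 5: x = 20 + (-8) = 12, y = -19 + (1) = -18 -> confirmed correct
step 6: x = 12 + (-4) = 8, y = -18 + (-1) = -19 -> verified
step 7: x = 8 + (9) = 17, y = -19 + (6) = -13 -> in agreement
step 8: x = 17 + (2) = 19, y = -13 + (5) = -8 -> confirmed correct
step 9: x = 19 + (0) = 19, y = -8 + (5) = -3 -> not what was recorded
Conclusion: step 9 carries the first error; the entry should be y = -3.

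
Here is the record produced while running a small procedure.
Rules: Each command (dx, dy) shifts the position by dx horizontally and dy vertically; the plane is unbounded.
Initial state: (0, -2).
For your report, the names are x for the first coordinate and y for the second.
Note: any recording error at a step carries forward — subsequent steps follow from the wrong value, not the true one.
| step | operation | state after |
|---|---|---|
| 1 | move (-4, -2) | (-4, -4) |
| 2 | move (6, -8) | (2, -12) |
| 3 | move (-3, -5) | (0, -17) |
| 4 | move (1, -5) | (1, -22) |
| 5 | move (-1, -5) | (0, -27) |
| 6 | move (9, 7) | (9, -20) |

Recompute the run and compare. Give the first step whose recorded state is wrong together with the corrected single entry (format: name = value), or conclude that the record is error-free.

step 3, x = -1

Recomputing the run from the initial state:
step 1: x = -4, y = -4
step 2: x = 2, y = -12
step 3: x = -1, y = -17
step 4: x = 0, y = -22
step 5: x = -1, y = -27
step 6: x = 8, y = -20
The first disagreement with the record is at step 3, where the value should be x = -1.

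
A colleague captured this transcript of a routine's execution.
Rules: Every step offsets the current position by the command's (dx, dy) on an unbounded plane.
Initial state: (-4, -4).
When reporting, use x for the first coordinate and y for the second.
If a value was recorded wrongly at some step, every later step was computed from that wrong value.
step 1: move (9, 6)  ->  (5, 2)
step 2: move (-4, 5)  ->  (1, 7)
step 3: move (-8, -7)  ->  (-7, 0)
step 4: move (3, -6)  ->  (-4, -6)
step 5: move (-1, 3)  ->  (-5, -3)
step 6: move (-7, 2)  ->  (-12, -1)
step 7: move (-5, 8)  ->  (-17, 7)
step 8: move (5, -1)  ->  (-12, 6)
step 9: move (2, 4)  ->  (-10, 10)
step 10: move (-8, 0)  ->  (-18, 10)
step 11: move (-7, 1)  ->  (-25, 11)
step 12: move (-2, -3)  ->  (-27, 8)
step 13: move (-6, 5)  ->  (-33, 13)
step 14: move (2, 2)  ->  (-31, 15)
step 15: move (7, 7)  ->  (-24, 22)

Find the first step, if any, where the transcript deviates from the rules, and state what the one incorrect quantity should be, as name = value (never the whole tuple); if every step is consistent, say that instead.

no error

Step 1: x = -4 + (9) = 5, y = -4 + (6) = 2 — agrees with the transcript.
Step 2: x = 5 + (-4) = 1, y = 2 + (5) = 7 — same as recorded.
Step 3: x = 1 + (-8) = -7, y = 7 + (-7) = 0 — checks out.
Step 4: x = -7 + (3) = -4, y = 0 + (-6) = -6 — verified.
Step 5: x = -4 + (-1) = -5, y = -6 + (3) = -3 — checks out.
Step 6: x = -5 + (-7) = -12, y = -3 + (2) = -1 — checks out.
Step 7: x = -12 + (-5) = -17, y = -1 + (8) = 7 — agrees with the transcript.
Step 8: x = -17 + (5) = -12, y = 7 + (-1) = 6 — verified.
Step 9: x = -12 + (2) = -10, y = 6 + (4) = 10 — same as recorded.
Step 10: x = -10 + (-8) = -18, y = 10 + (0) = 10 — matches.
Step 11: x = -18 + (-7) = -25, y = 10 + (1) = 11 — verified.
Step 12: x = -25 + (-2) = -27, y = 11 + (-3) = 8 — verified.
Step 13: x = -27 + (-6) = -33, y = 8 + (5) = 13 — confirmed correct.
Step 14: x = -33 + (2) = -31, y = 13 + (2) = 15 — verified.
Step 15: x = -31 + (7) = -24, y = 15 + (7) = 22 — no discrepancy.
The recomputation confirms every line.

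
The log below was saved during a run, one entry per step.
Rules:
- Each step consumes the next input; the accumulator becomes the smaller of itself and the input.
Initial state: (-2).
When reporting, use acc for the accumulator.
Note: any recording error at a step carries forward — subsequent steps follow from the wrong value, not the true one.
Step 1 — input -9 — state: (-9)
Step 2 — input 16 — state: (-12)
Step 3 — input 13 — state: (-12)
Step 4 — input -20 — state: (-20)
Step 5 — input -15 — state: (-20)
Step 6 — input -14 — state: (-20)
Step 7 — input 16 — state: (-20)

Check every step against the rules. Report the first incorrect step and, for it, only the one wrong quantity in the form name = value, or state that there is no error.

1. acc = min(-2, -9) = -9 (agrees with the log)
2. acc = min(-9, 16) = -9 (the log disagrees here)
So the first discrepancy is step 2, where the right value is acc = -9.

step 2, acc = -9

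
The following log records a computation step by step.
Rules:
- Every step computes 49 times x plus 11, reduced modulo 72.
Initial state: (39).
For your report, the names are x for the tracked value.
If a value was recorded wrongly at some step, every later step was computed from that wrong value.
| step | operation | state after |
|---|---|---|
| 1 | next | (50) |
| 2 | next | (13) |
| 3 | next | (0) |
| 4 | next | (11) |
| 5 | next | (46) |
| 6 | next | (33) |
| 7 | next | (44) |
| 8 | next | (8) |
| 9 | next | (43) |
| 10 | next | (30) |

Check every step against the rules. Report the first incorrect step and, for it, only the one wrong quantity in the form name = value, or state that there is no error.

step 8, x = 7

Recomputing the run from the initial state:
step 1: x = 50
step 2: x = 13
step 3: x = 0
step 4: x = 11
step 5: x = 46
step 6: x = 33
step 7: x = 44
step 8: x = 7
step 9: x = 66
step 10: x = 5
The first disagreement with the log is at step 8, where the value should be x = 7.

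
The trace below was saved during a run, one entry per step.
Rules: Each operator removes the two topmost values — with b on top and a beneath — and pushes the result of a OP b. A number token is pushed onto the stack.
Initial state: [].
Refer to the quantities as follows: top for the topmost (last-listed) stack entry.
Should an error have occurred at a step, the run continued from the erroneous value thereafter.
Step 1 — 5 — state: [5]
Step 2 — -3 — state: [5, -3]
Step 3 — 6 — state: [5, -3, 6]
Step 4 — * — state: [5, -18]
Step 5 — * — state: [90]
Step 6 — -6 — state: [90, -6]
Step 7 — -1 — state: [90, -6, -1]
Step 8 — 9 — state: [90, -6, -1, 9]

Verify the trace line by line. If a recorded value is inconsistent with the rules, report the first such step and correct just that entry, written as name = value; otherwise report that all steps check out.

step 5, top = -90

step 1: push 5: top = 5 -> in agreement
step 2: push -3: top = -3 -> matches
step 3: push 6: top = 6 -> exactly as logged
step 4: -3 * 6 = -18 -> in agreement
step 5: 5 * -18 = -90 -> this is not what the trace shows
That makes step 5 the first incorrect line — top = -90 is what it should show.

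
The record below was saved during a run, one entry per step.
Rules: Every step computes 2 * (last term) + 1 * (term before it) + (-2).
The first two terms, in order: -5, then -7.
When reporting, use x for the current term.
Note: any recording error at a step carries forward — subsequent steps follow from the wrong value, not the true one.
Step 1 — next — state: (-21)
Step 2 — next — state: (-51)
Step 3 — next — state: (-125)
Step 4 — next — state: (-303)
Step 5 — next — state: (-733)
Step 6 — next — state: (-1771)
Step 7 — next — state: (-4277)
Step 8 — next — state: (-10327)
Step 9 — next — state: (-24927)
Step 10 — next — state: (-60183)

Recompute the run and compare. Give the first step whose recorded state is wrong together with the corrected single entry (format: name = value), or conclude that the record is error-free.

step 9, x = -24933

Recomputing the run from the initial state:
step 1: x = -21
step 2: x = -51
step 3: x = -125
step 4: x = -303
step 5: x = -733
step 6: x = -1771
step 7: x = -4277
step 8: x = -10327
step 9: x = -24933
step 10: x = -60195
The first disagreement with the record is at step 9, where the value should be x = -24933.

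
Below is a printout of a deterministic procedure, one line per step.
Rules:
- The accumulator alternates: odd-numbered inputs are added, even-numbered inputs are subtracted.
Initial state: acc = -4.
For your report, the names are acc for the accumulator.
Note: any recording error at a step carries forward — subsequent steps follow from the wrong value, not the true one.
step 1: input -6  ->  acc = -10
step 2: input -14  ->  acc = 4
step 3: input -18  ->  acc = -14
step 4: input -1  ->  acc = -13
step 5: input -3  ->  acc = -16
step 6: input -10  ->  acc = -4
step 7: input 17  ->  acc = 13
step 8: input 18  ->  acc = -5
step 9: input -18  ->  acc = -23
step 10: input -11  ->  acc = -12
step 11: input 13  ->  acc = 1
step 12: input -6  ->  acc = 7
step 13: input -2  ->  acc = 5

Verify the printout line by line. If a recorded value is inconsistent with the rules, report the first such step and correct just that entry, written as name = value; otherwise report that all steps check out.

step 6, acc = -6

Recomputing the run from the initial state:
step 1: acc = -10
step 2: acc = 4
step 3: acc = -14
step 4: acc = -13
step 5: acc = -16
step 6: acc = -6
step 7: acc = 11
step 8: acc = -7
step 9: acc = -25
step 10: acc = -14
step 11: acc = -1
step 12: acc = 5
step 13: acc = 3
The first disagreement with the printout is at step 6, where the value should be acc = -6.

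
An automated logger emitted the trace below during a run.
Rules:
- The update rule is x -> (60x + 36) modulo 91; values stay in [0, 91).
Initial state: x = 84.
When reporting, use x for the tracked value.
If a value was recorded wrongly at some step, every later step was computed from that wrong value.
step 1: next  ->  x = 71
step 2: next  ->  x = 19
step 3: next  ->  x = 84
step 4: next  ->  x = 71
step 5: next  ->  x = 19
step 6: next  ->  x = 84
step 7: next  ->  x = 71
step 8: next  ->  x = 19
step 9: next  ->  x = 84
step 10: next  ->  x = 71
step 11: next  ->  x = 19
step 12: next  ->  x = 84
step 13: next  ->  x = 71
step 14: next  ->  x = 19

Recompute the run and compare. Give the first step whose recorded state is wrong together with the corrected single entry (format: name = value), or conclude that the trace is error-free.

Step 1: x = (60*84 + 36) mod 91 = 71 — consistent with the trace.
Step 2: x = (60*71 + 36) mod 91 = 19 — checks out.
Step 3: x = (60*19 + 36) mod 91 = 84 — confirmed correct.
Step 4: x = (60*84 + 36) mod 91 = 71 — consistent with the trace.
Step 5: x = (60*71 + 36) mod 91 = 19 — matches.
Step 6: x = (60*19 + 36) mod 91 = 84 — no discrepancy.
Step 7: x = (60*84 + 36) mod 91 = 71 — checks out.
Step 8: x = (60*71 + 36) mod 91 = 19 — matches.
Step 9: x = (60*19 + 36) mod 91 = 84 — exactly as logged.
Step 10: x = (60*84 + 36) mod 91 = 71 — no discrepancy.
Step 11: x = (60*71 + 36) mod 91 = 19 — consistent with the trace.
Step 12: x = (60*19 + 36) mod 91 = 84 — checks out.
Step 13: x = (60*84 + 36) mod 91 = 71 — checks out.
Step 14: x = (60*71 + 36) mod 91 = 19 — agrees with the trace.
The recomputation confirms every line.

no error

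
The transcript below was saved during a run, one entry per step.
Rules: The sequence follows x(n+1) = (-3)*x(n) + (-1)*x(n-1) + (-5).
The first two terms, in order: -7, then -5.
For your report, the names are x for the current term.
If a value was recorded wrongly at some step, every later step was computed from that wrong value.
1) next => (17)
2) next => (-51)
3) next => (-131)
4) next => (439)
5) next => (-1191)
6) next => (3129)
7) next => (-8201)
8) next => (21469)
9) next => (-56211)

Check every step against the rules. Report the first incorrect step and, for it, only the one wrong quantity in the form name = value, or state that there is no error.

step 3, x = 131

step 1: x = -3*(-5) + (-1)*(-7) + (-5) = 17 -> exactly as logged
step 2: x = -3*(17) + (-1)*(-5) + (-5) = -51 -> exactly as logged
step 3: x = -3*(-51) + (-1)*(17) + (-5) = 131 -> not what was recorded
The audit stops at step 3: the recorded entry is wrong and should be x = 131.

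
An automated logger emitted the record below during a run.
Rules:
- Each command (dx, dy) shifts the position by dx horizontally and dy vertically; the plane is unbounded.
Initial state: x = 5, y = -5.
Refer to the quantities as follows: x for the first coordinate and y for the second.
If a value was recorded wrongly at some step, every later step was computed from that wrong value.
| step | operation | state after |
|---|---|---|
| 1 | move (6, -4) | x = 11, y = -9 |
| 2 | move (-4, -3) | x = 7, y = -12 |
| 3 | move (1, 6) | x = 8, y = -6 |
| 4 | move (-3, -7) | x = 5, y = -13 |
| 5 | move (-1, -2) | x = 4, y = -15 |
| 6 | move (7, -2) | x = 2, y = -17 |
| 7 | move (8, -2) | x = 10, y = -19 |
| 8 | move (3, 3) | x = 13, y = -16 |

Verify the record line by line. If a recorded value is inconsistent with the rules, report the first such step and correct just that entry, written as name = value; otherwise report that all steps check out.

step 6, x = 11

1. x = 5 + (6) = 11, y = -5 + (-4) = -9 (in agreement)
2. x = 11 + (-4) = 7, y = -9 + (-3) = -12 (no discrepancy)
3. x = 7 + (1) = 8, y = -12 + (6) = -6 (exactly as logged)
4. x = 8 + (-3) = 5, y = -6 + (-7) = -13 (verified)
5. x = 5 + (-1) = 4, y = -13 + (-2) = -15 (consistent with the record)
6. x = 4 + (7) = 11, y = -15 + (-2) = -17 (the record has a different value)
The earliest wrong entry is at step 6: it should read x = 11.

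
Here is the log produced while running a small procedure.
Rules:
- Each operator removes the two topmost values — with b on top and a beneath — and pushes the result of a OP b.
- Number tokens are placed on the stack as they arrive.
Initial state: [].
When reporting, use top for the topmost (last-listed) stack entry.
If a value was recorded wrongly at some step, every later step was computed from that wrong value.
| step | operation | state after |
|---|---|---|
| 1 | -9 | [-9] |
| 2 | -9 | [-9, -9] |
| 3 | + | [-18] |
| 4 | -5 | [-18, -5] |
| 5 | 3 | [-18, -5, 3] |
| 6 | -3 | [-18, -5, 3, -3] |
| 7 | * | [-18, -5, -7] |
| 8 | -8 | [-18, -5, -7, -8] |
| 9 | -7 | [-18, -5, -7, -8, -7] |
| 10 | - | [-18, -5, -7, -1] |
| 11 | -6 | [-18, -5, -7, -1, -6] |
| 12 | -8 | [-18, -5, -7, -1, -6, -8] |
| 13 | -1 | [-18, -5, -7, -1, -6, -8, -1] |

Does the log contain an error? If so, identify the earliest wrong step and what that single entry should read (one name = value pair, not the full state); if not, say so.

step 7, top = -9

Step 1: push -9: top = -9 — exactly as logged.
Step 2: push -9: top = -9 — in agreement.
Step 3: -9 + -9 = -18 — verified.
Step 4: push -5: top = -5 — agrees with the log.
Step 5: push 3: top = 3 — agrees with the log.
Step 6: push -3: top = -3 — consistent with the log.
Step 7: 3 * -3 = -9 — a discrepancy with the log.
The audit stops at step 7: the recorded entry is wrong and should be top = -9.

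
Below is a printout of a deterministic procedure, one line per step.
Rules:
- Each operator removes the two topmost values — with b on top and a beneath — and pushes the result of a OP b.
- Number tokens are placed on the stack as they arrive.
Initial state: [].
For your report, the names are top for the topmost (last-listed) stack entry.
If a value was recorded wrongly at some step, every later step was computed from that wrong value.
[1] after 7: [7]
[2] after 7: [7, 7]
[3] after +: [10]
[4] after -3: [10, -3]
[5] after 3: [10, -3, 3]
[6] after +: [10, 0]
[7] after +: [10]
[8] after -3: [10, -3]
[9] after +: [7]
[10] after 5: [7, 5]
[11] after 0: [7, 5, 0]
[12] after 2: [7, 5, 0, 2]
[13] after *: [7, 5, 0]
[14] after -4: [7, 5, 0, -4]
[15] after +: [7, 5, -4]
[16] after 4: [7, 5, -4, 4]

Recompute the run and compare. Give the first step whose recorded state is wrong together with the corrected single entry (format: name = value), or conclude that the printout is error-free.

step 1: push 7: top = 7 -> verified
step 2: push 7: top = 7 -> in agreement
step 3: 7 + 7 = 14 -> the recorded entry deviates here
That makes step 3 the first incorrect line — top = 14 is what it should show.

step 3, top = 14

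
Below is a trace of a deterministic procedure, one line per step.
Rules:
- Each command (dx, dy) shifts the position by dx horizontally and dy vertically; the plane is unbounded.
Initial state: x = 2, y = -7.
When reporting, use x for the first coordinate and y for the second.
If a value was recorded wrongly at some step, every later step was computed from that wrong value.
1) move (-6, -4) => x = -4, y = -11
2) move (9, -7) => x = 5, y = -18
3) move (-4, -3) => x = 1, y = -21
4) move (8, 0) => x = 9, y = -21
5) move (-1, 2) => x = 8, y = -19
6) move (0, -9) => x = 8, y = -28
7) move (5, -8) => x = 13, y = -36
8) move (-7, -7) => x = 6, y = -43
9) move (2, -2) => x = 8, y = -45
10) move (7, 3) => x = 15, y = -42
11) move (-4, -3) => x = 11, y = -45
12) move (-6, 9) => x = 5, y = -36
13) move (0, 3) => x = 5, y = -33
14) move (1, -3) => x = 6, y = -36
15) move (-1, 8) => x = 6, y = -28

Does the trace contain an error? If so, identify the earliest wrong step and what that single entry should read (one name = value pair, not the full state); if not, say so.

step 15, x = 5

Recomputing the run from the initial state:
step 1: x = -4, y = -11
step 2: x = 5, y = -18
step 3: x = 1, y = -21
step 4: x = 9, y = -21
step 5: x = 8, y = -19
step 6: x = 8, y = -28
step 7: x = 13, y = -36
step 8: x = 6, y = -43
step 9: x = 8, y = -45
step 10: x = 15, y = -42
step 11: x = 11, y = -45
step 12: x = 5, y = -36
step 13: x = 5, y = -33
step 14: x = 6, y = -36
step 15: x = 5, y = -28
The first disagreement with the trace is at step 15, where the value should be x = 5.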